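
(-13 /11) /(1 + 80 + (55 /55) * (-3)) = -1 /66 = -0.02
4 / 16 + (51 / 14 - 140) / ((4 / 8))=-7629 / 28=-272.46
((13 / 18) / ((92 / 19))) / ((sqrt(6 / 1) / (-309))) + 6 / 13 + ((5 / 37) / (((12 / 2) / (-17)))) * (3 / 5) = 223 / 962 - 25441 * sqrt(6) / 3312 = -18.58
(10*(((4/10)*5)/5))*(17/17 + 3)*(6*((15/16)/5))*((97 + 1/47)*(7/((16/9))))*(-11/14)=-253935/47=-5402.87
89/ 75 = 1.19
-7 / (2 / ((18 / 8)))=-63 / 8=-7.88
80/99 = 0.81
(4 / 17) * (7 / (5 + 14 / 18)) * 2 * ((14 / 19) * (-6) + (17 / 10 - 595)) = -7154721 / 20995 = -340.78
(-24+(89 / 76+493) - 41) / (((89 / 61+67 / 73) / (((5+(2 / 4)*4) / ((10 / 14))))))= 145243501 / 82080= 1769.54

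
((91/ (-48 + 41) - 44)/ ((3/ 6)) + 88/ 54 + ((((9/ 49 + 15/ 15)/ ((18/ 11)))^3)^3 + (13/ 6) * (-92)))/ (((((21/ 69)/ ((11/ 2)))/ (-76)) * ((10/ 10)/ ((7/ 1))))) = 2996198.13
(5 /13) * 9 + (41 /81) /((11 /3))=13898 /3861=3.60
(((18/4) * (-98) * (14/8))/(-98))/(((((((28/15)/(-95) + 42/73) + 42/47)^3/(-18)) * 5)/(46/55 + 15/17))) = -608509880247742823075625/38018458050582211831552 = -16.01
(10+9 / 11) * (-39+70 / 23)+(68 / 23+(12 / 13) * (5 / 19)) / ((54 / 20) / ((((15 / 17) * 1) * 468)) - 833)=-4049722832401 / 10410918881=-388.99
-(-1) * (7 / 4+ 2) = 15 / 4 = 3.75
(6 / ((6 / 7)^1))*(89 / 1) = 623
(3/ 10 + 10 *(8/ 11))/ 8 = 833/ 880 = 0.95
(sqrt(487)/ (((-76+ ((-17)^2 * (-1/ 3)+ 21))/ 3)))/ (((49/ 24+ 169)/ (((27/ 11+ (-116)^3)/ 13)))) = 307.10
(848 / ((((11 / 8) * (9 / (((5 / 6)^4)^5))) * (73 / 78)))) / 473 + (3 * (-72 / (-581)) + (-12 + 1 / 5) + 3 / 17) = -9039460152648697336009271 / 803670525997828267806720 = -11.25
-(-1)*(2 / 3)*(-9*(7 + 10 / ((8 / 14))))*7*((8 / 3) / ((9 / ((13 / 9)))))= -35672 / 81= -440.40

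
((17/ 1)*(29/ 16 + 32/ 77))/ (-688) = -46665/ 847616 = -0.06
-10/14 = -5/7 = -0.71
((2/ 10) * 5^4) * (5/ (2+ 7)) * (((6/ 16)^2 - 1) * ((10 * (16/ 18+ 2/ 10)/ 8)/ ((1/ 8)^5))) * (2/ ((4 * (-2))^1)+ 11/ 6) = -1024100000/ 243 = -4214403.29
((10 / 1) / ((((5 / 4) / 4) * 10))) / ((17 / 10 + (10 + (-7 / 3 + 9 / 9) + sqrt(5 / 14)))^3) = 900321046531200 / 307269482814859573 - 18446923152000 * sqrt(70) / 307269482814859573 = 0.00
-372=-372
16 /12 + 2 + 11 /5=83 /15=5.53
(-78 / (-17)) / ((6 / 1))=13 / 17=0.76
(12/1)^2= 144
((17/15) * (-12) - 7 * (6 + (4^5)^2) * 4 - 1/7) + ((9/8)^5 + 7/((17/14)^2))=-9731423168149637/331448320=-29360303.19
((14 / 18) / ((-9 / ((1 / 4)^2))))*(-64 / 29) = 28 / 2349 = 0.01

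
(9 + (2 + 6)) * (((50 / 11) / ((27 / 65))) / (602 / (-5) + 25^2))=276250 / 749331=0.37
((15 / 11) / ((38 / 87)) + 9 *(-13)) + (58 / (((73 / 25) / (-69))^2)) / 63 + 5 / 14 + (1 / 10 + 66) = 5197325451 / 11137610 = 466.65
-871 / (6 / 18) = -2613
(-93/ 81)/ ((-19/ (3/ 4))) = 31/ 684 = 0.05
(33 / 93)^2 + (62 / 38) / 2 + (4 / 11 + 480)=193339391 / 401698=481.31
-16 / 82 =-8 / 41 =-0.20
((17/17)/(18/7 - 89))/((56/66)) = -3/220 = -0.01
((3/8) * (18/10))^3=19683/64000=0.31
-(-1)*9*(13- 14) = -9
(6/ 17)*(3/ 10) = 0.11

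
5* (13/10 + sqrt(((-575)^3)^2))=1901093763/2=950546881.50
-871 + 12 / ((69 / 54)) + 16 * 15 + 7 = -14136 / 23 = -614.61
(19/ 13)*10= 190/ 13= 14.62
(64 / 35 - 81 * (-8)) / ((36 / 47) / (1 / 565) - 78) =534484 / 291795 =1.83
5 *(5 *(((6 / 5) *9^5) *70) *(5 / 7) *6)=531441000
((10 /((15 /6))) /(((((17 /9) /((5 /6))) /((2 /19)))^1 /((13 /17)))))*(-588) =-458640 /5491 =-83.53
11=11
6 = 6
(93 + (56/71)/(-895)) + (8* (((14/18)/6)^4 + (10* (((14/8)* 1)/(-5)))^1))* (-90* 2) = 19258866240571/3752268705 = 5132.59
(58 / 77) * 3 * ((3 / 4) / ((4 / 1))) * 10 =1305 / 308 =4.24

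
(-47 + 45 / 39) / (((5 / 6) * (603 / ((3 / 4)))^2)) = -0.00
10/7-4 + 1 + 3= 10/7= 1.43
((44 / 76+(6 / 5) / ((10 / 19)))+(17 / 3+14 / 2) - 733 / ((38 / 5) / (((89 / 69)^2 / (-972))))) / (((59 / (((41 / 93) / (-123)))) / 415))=-5725434080251 / 14473523222280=-0.40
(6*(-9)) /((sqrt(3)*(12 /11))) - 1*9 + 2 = -33*sqrt(3) /2 - 7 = -35.58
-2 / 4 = -1 / 2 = -0.50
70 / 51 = 1.37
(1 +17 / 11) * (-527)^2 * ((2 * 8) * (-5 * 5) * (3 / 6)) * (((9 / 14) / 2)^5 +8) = -956373649347425 / 845152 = -1131599581.31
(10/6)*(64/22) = 4.85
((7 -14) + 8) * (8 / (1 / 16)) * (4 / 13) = 512 / 13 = 39.38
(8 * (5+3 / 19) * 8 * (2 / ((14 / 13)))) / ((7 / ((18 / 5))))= 29952 / 95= 315.28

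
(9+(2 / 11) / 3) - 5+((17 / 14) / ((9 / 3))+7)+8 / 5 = 13.07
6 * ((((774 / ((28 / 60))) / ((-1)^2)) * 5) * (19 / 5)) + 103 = 1324261 / 7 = 189180.14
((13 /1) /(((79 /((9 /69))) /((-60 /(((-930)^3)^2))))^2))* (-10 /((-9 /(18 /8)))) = 13 /17061618167516913649387380369000000000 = 0.00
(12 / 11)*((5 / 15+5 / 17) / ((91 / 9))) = 1152 / 17017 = 0.07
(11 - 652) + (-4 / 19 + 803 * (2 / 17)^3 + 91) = -51238446 / 93347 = -548.90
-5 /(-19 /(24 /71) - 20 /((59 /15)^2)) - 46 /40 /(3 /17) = -1853249579 /288232140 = -6.43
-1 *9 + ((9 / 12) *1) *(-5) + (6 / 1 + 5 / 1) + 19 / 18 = -25 / 36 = -0.69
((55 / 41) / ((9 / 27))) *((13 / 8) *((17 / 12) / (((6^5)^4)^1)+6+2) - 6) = 3295893071822624515 / 116997070082015232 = 28.17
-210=-210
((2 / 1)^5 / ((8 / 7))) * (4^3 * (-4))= -7168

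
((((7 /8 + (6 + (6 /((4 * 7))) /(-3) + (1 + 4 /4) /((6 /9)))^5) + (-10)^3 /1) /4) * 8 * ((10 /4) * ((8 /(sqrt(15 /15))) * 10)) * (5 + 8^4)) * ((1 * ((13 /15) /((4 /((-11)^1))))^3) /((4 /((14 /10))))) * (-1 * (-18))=-119842679548315944649 /15366400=-7799008196345.01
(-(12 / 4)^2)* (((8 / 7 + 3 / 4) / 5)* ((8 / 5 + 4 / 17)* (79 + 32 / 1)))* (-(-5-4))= -18584397 / 2975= -6246.86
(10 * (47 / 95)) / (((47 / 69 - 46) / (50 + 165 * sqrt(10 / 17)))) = -1070190 * sqrt(170) / 1010021 - 324300 / 59413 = -19.27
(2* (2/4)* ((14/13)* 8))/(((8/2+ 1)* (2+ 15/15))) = 112/195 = 0.57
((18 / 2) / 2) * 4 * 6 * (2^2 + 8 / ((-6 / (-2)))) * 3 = 2160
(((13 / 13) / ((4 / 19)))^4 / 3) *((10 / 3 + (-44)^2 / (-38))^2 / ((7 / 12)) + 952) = 1655198357 / 2016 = 821030.93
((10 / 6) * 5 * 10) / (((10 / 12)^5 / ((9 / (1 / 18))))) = 839808 / 25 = 33592.32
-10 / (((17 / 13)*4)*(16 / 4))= -65 / 136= -0.48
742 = 742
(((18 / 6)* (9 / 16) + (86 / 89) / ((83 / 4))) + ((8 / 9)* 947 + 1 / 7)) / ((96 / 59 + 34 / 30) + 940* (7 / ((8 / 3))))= 1853170503745 / 5426169958776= 0.34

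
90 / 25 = 18 / 5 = 3.60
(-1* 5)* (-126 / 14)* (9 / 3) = 135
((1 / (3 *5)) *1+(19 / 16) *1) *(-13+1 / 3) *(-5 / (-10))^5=-5719 / 11520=-0.50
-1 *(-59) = 59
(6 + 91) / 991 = 97 / 991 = 0.10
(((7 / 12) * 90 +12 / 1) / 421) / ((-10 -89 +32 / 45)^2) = 261225 / 16471986218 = 0.00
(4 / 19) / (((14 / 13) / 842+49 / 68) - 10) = -1488656 / 65606753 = -0.02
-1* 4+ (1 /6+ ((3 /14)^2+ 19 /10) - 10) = -11.89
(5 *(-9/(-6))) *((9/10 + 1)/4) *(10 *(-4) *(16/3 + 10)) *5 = -10925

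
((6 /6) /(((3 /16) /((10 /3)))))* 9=160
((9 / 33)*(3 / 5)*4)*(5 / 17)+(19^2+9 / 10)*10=3619.19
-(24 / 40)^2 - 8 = -209 / 25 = -8.36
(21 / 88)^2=0.06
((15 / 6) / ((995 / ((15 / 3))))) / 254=0.00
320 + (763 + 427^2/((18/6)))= 185578/3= 61859.33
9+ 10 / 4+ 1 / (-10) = 57 / 5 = 11.40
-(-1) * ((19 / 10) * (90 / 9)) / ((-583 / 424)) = -152 / 11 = -13.82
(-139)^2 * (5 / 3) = 96605 / 3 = 32201.67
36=36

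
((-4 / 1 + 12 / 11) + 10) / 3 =26 / 11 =2.36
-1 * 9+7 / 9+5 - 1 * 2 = -47 / 9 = -5.22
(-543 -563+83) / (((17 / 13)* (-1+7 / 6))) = -79794 / 17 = -4693.76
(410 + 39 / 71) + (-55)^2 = 243924 / 71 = 3435.55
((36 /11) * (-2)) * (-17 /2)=612 /11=55.64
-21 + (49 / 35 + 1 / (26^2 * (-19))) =-1258717 / 64220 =-19.60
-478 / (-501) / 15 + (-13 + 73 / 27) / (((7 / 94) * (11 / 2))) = -43530022 / 1735965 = -25.08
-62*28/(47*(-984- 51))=1736/48645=0.04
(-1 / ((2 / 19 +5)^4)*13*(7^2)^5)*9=-4307057460216693 / 88529281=-48651219.25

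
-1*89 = -89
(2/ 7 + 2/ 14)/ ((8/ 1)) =3/ 56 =0.05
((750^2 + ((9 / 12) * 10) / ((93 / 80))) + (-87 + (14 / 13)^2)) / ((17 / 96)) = 16639180704 / 5239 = 3176022.28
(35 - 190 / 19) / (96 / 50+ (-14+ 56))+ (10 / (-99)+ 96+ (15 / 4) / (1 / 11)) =1108907 / 8052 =137.72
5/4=1.25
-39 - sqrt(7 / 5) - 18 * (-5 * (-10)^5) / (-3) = 2999959.82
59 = 59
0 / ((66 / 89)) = 0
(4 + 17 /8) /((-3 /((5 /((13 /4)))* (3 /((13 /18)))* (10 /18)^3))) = -30625 /13689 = -2.24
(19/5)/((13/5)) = 19/13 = 1.46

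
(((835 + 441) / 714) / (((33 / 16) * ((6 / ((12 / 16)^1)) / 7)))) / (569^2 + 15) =29 / 12384432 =0.00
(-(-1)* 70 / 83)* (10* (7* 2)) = 9800 / 83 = 118.07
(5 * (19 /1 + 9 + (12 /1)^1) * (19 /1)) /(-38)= -100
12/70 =6/35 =0.17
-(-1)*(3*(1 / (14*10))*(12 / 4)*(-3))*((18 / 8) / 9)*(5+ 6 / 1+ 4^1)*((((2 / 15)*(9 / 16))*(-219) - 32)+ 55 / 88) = 19359 / 560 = 34.57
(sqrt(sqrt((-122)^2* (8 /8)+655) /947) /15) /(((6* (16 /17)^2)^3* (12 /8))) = 24137569* 15539^(1 /4)* sqrt(947) /77215794462720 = 0.00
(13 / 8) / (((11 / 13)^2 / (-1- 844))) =-1856465 / 968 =-1917.84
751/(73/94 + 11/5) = 352970/1399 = 252.30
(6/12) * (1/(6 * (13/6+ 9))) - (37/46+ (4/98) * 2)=-66336/75509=-0.88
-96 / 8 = -12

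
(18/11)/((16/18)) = 81/44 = 1.84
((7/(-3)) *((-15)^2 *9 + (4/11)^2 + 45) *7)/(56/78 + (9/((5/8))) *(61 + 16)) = -56985565/1869934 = -30.47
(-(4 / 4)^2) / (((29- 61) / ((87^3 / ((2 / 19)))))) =12511557 / 64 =195493.08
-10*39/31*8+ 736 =19696/31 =635.35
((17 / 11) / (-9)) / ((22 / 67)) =-1139 / 2178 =-0.52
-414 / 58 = -207 / 29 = -7.14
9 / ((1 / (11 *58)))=5742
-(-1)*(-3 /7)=-3 /7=-0.43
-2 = -2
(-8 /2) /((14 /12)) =-3.43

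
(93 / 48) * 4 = 31 / 4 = 7.75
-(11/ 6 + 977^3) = -5595449009/ 6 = -932574834.83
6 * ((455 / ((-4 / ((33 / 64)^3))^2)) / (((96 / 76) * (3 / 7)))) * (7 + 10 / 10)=26051061381345 / 549755813888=47.39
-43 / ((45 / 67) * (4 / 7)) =-20167 / 180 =-112.04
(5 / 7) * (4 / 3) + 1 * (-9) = -169 / 21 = -8.05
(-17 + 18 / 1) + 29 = 30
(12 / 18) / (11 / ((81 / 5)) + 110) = 54 / 8965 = 0.01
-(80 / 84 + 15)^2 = -112225 / 441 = -254.48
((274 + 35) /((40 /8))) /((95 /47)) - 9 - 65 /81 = 799213 /38475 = 20.77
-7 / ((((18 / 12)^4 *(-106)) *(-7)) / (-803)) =6424 / 4293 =1.50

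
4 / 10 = 2 / 5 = 0.40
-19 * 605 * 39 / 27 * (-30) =1494350 / 3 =498116.67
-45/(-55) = 9/11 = 0.82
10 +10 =20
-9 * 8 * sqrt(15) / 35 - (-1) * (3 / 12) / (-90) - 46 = -53.97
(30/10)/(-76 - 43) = -3/119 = -0.03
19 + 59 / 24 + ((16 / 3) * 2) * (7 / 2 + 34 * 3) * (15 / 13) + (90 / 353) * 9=145623415 / 110136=1322.21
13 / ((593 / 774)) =10062 / 593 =16.97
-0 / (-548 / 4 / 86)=0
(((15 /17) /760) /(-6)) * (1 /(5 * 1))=-1 /25840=-0.00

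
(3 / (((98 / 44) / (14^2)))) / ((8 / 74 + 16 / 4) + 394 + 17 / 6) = 0.66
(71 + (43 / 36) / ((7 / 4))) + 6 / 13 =59086 / 819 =72.14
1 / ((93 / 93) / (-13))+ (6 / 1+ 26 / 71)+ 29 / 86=-38447 / 6106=-6.30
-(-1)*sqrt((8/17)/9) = 2*sqrt(34)/51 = 0.23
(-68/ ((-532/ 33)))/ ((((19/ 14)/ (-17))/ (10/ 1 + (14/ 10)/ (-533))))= -508188582/ 962065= -528.23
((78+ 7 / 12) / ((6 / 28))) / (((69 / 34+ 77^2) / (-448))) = -50273216 / 1814895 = -27.70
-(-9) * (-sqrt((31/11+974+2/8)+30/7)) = -9 * sqrt(23273789)/154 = -281.94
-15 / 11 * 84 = -1260 / 11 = -114.55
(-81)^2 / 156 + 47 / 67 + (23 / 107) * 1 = 16020243 / 372788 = 42.97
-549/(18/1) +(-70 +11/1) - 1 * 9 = -197/2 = -98.50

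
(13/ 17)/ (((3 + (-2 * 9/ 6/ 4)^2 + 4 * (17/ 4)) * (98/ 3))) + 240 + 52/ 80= 1319042581/ 5481140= 240.65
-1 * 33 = -33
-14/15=-0.93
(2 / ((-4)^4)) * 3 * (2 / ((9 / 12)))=1 / 16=0.06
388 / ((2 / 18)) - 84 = 3408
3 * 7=21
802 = 802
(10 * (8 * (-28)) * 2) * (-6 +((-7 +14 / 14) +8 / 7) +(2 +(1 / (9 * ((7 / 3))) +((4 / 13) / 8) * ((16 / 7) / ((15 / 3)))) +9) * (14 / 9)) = -9993728 / 351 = -28472.16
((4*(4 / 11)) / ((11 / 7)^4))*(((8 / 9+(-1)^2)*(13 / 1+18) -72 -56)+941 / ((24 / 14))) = 114.37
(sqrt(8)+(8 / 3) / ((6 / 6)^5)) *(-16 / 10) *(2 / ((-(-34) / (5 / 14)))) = -8 *sqrt(2) / 119 - 32 / 357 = -0.18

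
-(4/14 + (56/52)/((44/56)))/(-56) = 0.03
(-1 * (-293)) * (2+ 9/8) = 7325/8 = 915.62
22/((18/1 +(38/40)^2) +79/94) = 1.11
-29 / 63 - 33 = -2108 / 63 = -33.46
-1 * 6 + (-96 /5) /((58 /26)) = -2118 /145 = -14.61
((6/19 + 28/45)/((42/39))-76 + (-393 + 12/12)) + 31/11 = -30567902/65835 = -464.31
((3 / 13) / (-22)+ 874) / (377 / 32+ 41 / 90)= 179971920 / 2519803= 71.42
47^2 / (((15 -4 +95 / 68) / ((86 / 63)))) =12918232 / 53109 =243.24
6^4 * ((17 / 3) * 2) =14688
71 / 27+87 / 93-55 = -43051 / 837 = -51.43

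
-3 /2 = -1.50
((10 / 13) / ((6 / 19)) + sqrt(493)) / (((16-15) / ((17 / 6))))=1615 / 234 + 17* sqrt(493) / 6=69.81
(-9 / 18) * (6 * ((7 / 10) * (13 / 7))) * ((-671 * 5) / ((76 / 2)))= 26169 / 76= 344.33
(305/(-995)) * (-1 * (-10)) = -610/199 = -3.07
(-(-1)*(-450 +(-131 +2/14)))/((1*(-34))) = 2033/119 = 17.08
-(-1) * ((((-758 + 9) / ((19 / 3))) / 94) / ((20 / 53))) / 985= -0.00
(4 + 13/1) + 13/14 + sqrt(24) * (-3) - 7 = 153/14 - 6 * sqrt(6) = -3.77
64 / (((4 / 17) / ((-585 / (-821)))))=193.81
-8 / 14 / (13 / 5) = -20 / 91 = -0.22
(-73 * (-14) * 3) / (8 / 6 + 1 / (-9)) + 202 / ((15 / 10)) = 87226 / 33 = 2643.21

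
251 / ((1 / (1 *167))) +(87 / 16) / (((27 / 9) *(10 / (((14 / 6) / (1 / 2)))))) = 10060283 / 240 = 41917.85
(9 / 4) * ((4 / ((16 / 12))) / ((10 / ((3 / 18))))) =9 / 80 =0.11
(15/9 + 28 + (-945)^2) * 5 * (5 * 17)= 1138644700/3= 379548233.33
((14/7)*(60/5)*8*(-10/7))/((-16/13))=1560/7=222.86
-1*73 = -73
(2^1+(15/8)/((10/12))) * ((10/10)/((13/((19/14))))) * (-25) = -8075/728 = -11.09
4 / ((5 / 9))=36 / 5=7.20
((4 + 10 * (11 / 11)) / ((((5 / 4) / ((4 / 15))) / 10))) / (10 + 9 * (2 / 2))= 448 / 285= 1.57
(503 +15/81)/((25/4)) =54344/675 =80.51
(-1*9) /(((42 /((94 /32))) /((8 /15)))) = -47 /140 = -0.34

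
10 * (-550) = -5500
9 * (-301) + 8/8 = -2708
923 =923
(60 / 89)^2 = 3600 / 7921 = 0.45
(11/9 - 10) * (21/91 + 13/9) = -15484/1053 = -14.70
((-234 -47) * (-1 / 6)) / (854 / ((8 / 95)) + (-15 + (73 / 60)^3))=10116000 / 2187659017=0.00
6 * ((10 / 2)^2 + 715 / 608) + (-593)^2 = 106949041 / 304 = 351806.06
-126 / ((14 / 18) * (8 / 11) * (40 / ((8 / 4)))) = -891 / 80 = -11.14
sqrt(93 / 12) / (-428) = -sqrt(31) / 856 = -0.01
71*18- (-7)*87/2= 3165/2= 1582.50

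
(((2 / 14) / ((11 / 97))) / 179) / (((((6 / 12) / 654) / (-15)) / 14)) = -3806280 / 1969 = -1933.10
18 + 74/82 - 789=-31574/41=-770.10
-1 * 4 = -4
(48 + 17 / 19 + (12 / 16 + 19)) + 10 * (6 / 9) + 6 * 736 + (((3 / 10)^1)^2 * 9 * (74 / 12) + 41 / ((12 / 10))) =51647393 / 11400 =4530.47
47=47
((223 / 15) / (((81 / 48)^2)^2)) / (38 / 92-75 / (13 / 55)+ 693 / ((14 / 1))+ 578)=4369743872 / 740331856665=0.01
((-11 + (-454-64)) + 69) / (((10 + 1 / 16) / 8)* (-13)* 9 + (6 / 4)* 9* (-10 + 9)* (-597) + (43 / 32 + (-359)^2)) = -58880 / 17509719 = -0.00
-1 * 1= -1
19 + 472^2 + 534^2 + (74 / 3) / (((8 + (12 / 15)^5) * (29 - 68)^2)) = 30159433839629 / 59373756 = 507959.00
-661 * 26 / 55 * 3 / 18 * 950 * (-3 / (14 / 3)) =2449005 / 77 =31805.26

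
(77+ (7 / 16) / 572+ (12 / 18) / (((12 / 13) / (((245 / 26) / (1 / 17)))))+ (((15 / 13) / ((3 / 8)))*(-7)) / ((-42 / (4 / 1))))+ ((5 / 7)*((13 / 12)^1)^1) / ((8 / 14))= 16152419 / 82368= 196.10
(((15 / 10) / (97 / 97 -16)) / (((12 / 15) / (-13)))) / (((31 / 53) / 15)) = 41.67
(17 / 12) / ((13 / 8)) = 34 / 39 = 0.87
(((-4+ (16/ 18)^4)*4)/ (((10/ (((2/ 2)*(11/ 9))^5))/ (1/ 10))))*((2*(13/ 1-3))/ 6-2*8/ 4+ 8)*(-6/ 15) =156946132112/ 145282683375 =1.08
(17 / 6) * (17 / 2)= 289 / 12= 24.08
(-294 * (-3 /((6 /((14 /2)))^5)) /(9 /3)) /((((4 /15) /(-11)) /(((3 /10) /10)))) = -9058973 /11520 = -786.37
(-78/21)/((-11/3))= 78/77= 1.01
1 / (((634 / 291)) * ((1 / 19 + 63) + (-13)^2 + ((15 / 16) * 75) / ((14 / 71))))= 619248 / 794161397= 0.00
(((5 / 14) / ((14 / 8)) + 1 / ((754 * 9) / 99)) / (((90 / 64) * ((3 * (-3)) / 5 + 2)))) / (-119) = -43088 / 6594861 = -0.01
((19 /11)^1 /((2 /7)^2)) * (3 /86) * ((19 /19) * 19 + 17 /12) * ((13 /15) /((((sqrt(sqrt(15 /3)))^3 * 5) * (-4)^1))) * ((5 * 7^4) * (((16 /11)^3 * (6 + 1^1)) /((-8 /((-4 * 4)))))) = -637909819456 * 5^(1 /4) /9443445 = -101011.62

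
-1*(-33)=33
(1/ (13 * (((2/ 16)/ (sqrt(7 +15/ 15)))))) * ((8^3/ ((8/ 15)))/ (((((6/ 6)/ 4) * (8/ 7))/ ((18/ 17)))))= 967680 * sqrt(2)/ 221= 6192.34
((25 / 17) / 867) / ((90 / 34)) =5 / 7803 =0.00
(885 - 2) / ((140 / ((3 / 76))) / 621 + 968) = 1645029 / 1814024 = 0.91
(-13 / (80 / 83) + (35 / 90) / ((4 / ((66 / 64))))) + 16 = 10033 / 3840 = 2.61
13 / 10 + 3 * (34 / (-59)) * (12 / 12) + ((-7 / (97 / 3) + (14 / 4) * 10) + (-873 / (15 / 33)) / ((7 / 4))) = -425900919 / 400610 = -1063.13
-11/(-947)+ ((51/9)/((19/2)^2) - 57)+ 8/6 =-19005160/341867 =-55.59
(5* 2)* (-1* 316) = -3160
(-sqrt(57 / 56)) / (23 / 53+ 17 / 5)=-265* sqrt(798) / 28448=-0.26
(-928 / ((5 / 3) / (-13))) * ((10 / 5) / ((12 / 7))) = 42224 / 5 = 8444.80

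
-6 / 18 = -1 / 3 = -0.33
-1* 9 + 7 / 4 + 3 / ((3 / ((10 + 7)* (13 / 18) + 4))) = 325 / 36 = 9.03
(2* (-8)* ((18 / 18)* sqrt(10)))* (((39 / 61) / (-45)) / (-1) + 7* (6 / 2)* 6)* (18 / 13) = -11069088* sqrt(10) / 3965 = -8828.13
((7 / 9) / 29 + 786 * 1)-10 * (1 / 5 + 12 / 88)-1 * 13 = 2209703 / 2871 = 769.66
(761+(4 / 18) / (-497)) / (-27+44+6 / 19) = 64675069 / 1471617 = 43.95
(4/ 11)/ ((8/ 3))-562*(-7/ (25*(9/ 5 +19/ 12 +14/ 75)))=49609/ 1122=44.21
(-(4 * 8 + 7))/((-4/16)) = 156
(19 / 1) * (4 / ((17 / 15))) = 1140 / 17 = 67.06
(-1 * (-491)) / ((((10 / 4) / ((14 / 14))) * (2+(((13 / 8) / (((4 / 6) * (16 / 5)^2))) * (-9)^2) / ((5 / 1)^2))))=70.87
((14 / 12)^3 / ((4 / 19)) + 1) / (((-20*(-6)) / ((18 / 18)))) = 7381 / 103680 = 0.07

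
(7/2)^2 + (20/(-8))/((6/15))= 6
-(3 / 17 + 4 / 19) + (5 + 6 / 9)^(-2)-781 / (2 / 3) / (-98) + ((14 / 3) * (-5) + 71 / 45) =-491925739 / 48430620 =-10.16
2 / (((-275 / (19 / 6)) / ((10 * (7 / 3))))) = -0.54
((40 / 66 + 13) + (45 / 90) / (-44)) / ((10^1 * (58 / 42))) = 25123 / 25520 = 0.98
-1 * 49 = -49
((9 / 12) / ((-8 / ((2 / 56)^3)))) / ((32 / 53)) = -159 / 22478848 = -0.00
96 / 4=24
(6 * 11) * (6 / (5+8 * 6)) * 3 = 1188 / 53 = 22.42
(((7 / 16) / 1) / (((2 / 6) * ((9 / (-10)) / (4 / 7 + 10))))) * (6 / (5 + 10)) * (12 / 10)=-7.40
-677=-677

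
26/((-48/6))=-13/4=-3.25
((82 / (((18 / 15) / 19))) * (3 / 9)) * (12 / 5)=3116 / 3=1038.67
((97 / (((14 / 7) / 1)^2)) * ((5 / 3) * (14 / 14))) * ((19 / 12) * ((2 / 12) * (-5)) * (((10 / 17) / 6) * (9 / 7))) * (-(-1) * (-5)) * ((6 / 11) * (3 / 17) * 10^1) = 5759375 / 178024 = 32.35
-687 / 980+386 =377593 / 980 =385.30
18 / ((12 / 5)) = 15 / 2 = 7.50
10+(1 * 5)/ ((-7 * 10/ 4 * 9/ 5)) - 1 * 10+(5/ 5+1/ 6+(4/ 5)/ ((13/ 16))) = 16319/ 8190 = 1.99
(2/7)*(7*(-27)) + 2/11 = -592/11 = -53.82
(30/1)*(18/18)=30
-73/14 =-5.21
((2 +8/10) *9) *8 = 1008/5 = 201.60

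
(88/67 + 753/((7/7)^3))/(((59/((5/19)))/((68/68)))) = 252695/75107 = 3.36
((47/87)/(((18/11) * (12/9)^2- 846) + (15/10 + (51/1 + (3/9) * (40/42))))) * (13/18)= -47047/95292753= -0.00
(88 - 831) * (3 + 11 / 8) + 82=-25349 / 8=-3168.62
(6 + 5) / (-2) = -11 / 2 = -5.50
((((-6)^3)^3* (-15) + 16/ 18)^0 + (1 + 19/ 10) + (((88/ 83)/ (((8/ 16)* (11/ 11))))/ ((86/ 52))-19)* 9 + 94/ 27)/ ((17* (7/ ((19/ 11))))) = -2784412627/ 1261391670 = -2.21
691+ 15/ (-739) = 510634/ 739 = 690.98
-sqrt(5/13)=-sqrt(65)/13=-0.62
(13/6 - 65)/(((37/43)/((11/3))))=-178321/666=-267.75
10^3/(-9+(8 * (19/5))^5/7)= 21875000/81136615157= 0.00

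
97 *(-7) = -679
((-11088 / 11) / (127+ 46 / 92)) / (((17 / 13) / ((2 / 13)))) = -1344 / 1445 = -0.93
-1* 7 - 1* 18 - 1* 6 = -31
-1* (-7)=7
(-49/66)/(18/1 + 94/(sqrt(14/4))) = 1029/169444-2303 * sqrt(14)/508332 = -0.01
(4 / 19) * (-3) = -12 / 19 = -0.63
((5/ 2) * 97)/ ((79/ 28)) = 6790/ 79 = 85.95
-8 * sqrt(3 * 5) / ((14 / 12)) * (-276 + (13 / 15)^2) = 990896 * sqrt(15) / 525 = 7309.95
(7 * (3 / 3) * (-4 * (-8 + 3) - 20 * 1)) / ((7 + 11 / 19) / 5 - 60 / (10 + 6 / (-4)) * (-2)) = 0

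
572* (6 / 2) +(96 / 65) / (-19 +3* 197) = 15950244 / 9295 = 1716.00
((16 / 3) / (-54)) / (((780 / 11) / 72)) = -176 / 1755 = -0.10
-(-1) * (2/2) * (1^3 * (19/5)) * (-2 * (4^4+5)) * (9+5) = -138852/5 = -27770.40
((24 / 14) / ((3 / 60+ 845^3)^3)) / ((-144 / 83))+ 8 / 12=8199873425618809030708942426338 / 12299810138428213546063413722507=0.67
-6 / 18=-1 / 3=-0.33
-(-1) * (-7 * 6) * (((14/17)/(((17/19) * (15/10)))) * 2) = -14896/289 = -51.54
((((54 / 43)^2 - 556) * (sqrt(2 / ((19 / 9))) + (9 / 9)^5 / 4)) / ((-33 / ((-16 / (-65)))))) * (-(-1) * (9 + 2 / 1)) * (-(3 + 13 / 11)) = -58038016 * sqrt(38) / 1932205 - 14509504 / 305085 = -232.72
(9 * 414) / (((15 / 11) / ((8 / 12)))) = 9108 / 5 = 1821.60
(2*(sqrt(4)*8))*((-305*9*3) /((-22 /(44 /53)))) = 527040 /53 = 9944.15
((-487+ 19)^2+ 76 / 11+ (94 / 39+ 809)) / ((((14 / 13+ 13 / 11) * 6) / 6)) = 94312355 / 969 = 97329.57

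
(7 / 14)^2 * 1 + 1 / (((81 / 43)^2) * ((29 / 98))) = 915077 / 761076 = 1.20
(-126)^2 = 15876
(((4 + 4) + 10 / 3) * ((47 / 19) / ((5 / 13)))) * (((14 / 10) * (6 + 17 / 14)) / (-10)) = -1049087 / 14250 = -73.62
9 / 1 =9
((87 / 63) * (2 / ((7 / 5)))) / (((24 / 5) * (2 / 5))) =1.03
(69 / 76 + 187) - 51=10405 / 76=136.91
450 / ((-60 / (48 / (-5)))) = 72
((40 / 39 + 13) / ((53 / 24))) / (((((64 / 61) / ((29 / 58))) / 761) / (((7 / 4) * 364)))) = 1244222063 / 848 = 1467243.00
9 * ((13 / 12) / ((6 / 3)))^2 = 169 / 64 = 2.64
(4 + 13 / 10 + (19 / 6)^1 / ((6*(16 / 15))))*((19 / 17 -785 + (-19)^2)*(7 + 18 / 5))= -2119597571 / 81600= -25975.46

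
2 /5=0.40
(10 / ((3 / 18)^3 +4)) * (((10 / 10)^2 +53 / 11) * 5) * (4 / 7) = 552960 / 13321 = 41.51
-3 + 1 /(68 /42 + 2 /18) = -264 /109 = -2.42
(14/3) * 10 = 140/3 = 46.67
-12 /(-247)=12 /247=0.05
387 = 387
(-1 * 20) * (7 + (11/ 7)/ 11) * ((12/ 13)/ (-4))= 3000/ 91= 32.97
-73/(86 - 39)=-73/47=-1.55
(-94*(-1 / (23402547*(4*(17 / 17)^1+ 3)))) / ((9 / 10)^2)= 9400 / 13269244149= 0.00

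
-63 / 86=-0.73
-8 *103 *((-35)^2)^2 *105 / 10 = -12983407500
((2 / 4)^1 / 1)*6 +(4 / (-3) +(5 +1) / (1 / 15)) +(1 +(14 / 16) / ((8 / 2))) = 8917 / 96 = 92.89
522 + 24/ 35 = 18294/ 35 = 522.69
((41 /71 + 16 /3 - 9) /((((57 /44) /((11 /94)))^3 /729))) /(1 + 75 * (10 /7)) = -12500134416 /814349336657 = -0.02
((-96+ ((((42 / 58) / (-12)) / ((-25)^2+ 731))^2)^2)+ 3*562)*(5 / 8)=4866736621472791393087205 / 4897345027897148571648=993.75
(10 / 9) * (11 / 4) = 55 / 18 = 3.06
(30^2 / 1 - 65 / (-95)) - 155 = 14168 / 19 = 745.68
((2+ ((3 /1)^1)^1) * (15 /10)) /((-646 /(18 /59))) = -135 /38114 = -0.00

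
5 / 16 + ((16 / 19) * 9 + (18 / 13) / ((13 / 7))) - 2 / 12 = 1305517 / 154128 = 8.47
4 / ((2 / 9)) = 18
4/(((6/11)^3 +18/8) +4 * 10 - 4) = 21296/204507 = 0.10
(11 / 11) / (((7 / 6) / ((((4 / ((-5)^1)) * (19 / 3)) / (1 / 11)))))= -1672 / 35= -47.77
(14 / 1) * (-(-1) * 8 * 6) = 672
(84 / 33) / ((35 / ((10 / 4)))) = 2 / 11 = 0.18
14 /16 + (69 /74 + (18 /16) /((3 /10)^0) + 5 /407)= 2397 /814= 2.94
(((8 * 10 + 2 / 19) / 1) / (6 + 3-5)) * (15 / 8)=11415 / 304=37.55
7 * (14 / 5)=98 / 5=19.60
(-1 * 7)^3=-343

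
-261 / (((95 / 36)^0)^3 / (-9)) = 2349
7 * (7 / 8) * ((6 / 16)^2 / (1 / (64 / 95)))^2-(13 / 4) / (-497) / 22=0.06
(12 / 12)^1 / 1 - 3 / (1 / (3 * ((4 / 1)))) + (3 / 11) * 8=-361 / 11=-32.82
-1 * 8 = -8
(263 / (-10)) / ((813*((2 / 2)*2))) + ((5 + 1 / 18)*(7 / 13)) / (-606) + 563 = 4160512979 / 7390170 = 562.98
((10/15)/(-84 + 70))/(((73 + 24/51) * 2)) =-0.00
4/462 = 2/231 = 0.01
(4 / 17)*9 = 36 / 17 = 2.12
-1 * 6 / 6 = -1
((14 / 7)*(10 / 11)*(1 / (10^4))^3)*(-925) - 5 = -110000000037 / 22000000000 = -5.00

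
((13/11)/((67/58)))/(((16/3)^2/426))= 722709/47168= 15.32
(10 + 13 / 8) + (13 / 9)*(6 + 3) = 197 / 8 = 24.62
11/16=0.69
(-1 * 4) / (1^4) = -4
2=2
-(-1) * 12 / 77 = 12 / 77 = 0.16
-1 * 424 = -424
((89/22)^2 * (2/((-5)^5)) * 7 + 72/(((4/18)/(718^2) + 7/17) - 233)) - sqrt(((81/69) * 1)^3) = -81 * sqrt(69)/529 - 531195256240241/1387373675393750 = -1.65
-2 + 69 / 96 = -41 / 32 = -1.28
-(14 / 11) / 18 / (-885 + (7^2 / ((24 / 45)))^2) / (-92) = 112 / 1101123045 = 0.00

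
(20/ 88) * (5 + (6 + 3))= 35/ 11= 3.18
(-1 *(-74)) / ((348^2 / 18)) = 37 / 3364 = 0.01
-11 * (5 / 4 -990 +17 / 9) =390797 / 36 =10855.47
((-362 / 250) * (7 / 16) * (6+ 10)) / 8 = -1267 / 1000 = -1.27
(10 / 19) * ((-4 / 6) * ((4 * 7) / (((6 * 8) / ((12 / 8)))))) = -35 / 114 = -0.31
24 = 24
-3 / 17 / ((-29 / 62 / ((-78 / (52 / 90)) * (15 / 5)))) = -75330 / 493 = -152.80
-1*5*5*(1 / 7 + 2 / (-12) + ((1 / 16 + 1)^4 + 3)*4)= -146862925 / 344064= -426.85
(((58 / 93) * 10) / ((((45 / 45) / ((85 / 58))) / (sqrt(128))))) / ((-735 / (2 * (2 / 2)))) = -2720 * sqrt(2) / 13671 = -0.28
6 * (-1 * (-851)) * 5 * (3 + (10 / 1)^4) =255376590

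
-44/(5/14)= -123.20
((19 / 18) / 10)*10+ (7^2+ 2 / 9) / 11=365 / 66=5.53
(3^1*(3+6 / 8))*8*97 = 8730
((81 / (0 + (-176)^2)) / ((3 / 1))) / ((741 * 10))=9 / 76510720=0.00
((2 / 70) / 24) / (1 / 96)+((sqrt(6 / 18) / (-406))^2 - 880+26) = -2111266579 / 2472540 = -853.89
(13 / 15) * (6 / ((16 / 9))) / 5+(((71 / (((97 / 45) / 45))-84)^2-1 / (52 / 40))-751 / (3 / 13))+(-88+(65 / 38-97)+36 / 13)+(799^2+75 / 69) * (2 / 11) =56110653669682813 / 27137437800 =2067647.44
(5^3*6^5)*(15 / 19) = 14580000 / 19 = 767368.42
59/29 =2.03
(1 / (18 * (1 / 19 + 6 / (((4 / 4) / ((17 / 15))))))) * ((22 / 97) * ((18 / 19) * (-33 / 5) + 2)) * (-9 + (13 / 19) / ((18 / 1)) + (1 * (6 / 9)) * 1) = 6303814 / 97183233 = 0.06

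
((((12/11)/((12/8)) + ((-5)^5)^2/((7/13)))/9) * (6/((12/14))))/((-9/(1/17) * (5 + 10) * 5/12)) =-328584572/22275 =-14751.27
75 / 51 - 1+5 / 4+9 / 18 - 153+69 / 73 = -743777 / 4964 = -149.83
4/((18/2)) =4/9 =0.44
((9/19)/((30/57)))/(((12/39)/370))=4329/4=1082.25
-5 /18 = -0.28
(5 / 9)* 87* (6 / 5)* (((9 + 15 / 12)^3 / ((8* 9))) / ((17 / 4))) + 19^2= 5533621 / 9792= 565.12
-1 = -1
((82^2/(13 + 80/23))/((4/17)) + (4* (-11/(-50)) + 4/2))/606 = 16459063/5741850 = 2.87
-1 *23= -23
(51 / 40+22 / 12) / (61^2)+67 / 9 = 9973399 / 1339560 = 7.45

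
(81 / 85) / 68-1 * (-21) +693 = 4127001 / 5780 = 714.01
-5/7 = -0.71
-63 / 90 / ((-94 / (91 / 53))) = 637 / 49820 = 0.01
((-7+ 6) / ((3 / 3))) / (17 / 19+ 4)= -19 / 93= -0.20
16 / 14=8 / 7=1.14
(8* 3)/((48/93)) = 93/2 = 46.50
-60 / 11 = -5.45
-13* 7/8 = -91/8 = -11.38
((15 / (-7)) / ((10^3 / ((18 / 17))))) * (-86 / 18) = 129 / 11900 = 0.01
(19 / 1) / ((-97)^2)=19 / 9409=0.00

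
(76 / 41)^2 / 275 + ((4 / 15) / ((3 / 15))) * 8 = 14810128 / 1386825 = 10.68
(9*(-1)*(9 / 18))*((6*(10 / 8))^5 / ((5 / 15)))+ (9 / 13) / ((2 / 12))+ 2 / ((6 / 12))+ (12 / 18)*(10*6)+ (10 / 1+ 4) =-320299.17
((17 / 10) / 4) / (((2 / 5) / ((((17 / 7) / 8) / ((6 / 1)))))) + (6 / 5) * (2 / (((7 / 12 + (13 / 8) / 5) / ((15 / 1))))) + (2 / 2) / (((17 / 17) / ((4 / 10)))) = 117451073 / 2929920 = 40.09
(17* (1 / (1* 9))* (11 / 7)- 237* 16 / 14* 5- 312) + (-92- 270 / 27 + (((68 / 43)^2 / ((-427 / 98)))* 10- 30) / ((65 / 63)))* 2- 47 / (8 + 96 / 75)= -41611391562305 / 21430812312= -1941.66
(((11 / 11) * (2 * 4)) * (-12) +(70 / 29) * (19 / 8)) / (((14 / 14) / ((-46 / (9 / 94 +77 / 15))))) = 169787265 / 213817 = 794.08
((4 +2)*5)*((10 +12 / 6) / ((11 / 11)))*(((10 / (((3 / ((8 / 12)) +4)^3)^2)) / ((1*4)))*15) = 864000 / 24137569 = 0.04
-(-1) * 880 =880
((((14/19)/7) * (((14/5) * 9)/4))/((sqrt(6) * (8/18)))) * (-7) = -1323 * sqrt(6)/760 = -4.26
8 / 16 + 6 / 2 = 7 / 2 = 3.50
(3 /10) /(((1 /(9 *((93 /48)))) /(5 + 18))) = 19251 /160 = 120.32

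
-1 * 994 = -994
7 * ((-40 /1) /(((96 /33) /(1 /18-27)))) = 186725 /72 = 2593.40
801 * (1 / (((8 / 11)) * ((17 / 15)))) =132165 / 136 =971.80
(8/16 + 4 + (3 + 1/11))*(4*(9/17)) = 3006/187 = 16.07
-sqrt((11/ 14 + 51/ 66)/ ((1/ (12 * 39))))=-12 * sqrt(30030)/ 77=-27.01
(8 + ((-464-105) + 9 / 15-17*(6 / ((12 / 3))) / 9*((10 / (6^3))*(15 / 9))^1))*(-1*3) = 5449213 / 3240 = 1681.86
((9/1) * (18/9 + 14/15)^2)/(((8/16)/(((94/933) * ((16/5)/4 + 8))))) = 16014592/116625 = 137.32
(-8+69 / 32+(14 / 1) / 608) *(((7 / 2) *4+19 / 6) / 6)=-364517 / 21888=-16.65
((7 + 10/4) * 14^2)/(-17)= -1862/17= -109.53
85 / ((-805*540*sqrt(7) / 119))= -0.01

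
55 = 55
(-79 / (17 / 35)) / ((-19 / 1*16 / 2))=2765 / 2584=1.07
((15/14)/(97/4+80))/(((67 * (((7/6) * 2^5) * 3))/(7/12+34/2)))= 1055/43808352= 0.00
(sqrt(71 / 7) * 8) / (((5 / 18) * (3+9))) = 12 * sqrt(497) / 35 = 7.64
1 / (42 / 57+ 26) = 19 / 508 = 0.04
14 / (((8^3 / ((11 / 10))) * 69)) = 77 / 176640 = 0.00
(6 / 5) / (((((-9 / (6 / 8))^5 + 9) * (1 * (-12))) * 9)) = 1 / 22394070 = 0.00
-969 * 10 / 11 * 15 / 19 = -7650 / 11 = -695.45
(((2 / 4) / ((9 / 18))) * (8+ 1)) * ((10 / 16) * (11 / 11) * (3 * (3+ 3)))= 405 / 4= 101.25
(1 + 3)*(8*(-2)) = -64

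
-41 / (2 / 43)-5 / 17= -29981 / 34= -881.79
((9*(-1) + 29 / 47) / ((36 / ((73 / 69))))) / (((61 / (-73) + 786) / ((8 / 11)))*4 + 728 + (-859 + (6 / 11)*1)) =-11547943 / 196307296389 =-0.00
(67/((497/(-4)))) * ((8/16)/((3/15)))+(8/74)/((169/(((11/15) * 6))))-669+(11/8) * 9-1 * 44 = -87261672037/124309640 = -701.97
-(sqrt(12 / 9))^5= -32 * sqrt(3) / 27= -2.05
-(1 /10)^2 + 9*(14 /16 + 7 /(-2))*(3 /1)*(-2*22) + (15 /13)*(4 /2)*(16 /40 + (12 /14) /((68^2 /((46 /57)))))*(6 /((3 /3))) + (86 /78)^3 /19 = 712308917390947 /228004440300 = 3124.10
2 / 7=0.29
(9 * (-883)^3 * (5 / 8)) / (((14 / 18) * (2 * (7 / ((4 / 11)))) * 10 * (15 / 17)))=-316005612633 / 21560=-14657032.13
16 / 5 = 3.20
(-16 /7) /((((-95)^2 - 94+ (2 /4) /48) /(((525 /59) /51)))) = -38400 /859949131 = -0.00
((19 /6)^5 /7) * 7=2476099 /7776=318.43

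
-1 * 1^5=-1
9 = 9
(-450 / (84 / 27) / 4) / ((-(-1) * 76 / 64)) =-4050 / 133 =-30.45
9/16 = 0.56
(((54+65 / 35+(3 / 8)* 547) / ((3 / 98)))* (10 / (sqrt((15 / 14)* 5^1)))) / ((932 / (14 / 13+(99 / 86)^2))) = 94.93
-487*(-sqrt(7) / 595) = 487*sqrt(7) / 595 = 2.17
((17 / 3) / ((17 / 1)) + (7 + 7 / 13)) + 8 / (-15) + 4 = 737 / 65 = 11.34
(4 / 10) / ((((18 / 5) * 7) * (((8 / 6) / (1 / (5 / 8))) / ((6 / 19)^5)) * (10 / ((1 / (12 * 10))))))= 108 / 2166586625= 0.00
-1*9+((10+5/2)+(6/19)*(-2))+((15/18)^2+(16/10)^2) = 6.12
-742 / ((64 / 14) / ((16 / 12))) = -2597 / 12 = -216.42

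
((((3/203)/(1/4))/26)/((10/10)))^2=36/6964321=0.00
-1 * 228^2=-51984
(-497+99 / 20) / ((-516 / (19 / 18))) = 186979 / 185760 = 1.01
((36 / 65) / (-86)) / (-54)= 1 / 8385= 0.00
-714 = -714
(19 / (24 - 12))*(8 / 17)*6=76 / 17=4.47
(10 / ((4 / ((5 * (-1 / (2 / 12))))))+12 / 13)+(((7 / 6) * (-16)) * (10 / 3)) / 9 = -85283 / 1053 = -80.99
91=91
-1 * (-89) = 89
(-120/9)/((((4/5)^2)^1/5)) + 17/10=-1537/15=-102.47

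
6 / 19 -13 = -241 / 19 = -12.68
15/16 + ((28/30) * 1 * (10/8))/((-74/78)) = -173/592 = -0.29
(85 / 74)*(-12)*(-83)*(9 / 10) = 38097 / 37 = 1029.65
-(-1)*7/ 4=7/ 4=1.75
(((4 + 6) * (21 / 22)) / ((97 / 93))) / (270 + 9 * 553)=1085 / 622061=0.00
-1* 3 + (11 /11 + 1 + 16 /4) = 3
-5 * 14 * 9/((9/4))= -280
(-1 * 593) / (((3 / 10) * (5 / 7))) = -8302 / 3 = -2767.33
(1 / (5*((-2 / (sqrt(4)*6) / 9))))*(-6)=324 / 5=64.80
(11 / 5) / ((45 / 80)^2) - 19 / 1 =-4879 / 405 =-12.05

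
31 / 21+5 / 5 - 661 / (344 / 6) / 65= 539717 / 234780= 2.30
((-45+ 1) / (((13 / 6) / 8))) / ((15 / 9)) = -6336 / 65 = -97.48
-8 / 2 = -4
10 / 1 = 10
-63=-63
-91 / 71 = -1.28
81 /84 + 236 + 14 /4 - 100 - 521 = -10655 /28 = -380.54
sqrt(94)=9.70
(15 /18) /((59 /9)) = 15 /118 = 0.13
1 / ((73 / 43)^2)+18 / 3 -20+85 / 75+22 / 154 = -6925399 / 559545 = -12.38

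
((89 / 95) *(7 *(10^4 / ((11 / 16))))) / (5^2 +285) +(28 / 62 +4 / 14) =13988640 / 45353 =308.44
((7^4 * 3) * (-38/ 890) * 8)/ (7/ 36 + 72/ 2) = -39414816/ 579835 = -67.98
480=480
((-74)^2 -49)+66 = 5493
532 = 532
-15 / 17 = -0.88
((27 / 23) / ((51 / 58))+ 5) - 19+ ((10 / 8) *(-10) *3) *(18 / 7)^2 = -260.62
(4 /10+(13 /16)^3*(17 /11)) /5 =276857 /1126400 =0.25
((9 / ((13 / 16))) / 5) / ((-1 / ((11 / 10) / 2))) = -396 / 325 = -1.22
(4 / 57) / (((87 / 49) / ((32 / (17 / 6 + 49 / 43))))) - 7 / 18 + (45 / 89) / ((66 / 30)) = 1585324283 / 9952465050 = 0.16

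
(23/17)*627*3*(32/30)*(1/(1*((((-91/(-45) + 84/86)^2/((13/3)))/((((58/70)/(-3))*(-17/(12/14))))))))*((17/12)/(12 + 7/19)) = 6493908367518/7913580115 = 820.60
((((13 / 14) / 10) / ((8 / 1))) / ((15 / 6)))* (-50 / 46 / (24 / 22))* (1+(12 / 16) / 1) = -143 / 17664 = -0.01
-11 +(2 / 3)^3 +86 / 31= -7.93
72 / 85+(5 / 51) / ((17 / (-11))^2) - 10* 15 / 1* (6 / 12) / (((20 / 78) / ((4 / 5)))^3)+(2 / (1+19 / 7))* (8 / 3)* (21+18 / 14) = -20680304659 / 9211875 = -2244.96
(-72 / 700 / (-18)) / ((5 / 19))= 19 / 875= 0.02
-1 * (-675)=675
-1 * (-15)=15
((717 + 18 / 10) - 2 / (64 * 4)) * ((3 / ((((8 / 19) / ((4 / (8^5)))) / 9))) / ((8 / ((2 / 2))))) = 235993851 / 335544320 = 0.70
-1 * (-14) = 14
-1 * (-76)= 76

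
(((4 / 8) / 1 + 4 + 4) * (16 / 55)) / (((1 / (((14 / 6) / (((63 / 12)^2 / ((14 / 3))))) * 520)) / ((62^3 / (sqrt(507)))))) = 8297627648 * sqrt(3) / 2673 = 5376697.59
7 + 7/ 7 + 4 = 12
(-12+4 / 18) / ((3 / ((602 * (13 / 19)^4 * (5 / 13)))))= -700974820 / 3518667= -199.22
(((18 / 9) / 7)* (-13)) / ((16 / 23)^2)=-6877 / 896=-7.68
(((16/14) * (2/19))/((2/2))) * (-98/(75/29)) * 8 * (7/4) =-90944/1425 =-63.82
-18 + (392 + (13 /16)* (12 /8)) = 12007 /32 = 375.22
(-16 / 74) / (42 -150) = 2 / 999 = 0.00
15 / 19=0.79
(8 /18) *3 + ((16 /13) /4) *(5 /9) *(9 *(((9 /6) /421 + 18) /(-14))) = -74141 /114933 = -0.65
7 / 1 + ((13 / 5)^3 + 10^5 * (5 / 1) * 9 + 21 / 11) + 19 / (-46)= 284626649057 / 63250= 4500026.07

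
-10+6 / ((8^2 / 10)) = -145 / 16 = -9.06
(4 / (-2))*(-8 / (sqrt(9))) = 16 / 3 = 5.33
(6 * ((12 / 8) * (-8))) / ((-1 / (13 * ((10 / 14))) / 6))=28080 / 7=4011.43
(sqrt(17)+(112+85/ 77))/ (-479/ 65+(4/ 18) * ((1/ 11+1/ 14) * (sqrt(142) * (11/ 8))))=-4919831148960/ 318486939683 - 33115972500 * sqrt(142)/ 318486939683 - 3954394080 * sqrt(17)/ 28953358153 - 26617500 * sqrt(2414)/ 28953358153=-17.29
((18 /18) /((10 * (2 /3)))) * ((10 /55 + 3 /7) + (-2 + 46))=2061 /308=6.69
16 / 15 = 1.07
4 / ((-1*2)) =-2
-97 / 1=-97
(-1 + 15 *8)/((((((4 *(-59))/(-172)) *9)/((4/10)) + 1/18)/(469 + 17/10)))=216771471/119690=1811.11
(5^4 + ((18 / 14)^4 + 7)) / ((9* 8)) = 1523993 / 172872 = 8.82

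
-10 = -10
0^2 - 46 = -46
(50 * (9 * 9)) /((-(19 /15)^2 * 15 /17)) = -1032750 /361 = -2860.80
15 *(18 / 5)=54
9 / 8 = 1.12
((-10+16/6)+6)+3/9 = -1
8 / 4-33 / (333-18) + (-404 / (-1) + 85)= 490.90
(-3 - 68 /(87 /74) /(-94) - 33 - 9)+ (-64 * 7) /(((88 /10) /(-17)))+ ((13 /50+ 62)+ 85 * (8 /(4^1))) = 2368886177 /2248950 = 1053.33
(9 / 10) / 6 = 3 / 20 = 0.15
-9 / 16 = -0.56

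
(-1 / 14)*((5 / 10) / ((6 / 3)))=-1 / 56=-0.02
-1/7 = -0.14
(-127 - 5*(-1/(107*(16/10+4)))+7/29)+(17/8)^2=-169923767/1390144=-122.23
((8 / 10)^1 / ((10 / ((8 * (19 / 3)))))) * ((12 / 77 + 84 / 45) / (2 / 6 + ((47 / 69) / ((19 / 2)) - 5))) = -38791616 / 21742875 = -1.78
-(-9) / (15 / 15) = 9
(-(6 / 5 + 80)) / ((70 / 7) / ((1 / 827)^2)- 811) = -406 / 34192395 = -0.00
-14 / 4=-7 / 2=-3.50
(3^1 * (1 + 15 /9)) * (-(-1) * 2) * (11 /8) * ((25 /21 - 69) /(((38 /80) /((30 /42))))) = -6265600 /2793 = -2243.32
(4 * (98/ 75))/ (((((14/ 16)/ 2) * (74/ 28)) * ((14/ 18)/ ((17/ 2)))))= 45696/ 925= 49.40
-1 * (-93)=93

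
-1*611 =-611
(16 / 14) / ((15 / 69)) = 184 / 35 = 5.26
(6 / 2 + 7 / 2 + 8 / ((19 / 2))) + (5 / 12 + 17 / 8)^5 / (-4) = -11604185527 / 605159424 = -19.18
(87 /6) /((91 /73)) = 2117 /182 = 11.63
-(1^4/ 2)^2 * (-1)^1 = 1/ 4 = 0.25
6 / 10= 3 / 5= 0.60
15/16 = 0.94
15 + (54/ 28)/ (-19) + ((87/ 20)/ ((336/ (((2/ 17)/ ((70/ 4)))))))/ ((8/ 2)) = 377278151/ 25323200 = 14.90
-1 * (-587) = 587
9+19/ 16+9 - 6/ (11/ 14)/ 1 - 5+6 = 2209/ 176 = 12.55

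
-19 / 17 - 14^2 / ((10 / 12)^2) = -120427 / 425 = -283.36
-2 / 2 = -1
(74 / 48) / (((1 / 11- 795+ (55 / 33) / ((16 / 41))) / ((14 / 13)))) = -11396 / 5426941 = -0.00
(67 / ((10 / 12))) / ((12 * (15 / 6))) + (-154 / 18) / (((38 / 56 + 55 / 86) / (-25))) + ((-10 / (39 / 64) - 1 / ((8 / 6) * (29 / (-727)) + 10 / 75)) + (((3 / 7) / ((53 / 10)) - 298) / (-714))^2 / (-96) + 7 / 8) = 62774517445519000837 / 458423499789473400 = 136.94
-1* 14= -14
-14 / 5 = -2.80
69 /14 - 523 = -518.07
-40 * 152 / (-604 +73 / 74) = 449920 / 44623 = 10.08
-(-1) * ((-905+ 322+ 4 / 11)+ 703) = 1324 / 11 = 120.36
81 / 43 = 1.88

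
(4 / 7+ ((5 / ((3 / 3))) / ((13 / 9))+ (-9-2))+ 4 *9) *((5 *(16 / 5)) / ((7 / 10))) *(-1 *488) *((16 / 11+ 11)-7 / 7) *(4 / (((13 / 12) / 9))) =-123268309.49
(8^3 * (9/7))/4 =1152/7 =164.57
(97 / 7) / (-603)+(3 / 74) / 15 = -31669 / 1561770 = -0.02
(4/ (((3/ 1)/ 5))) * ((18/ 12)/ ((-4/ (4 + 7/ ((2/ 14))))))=-265/ 2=-132.50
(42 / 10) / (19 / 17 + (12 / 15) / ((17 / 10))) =119 / 45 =2.64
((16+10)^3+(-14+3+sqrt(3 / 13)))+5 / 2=17567.98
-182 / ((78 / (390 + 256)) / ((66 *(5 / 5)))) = -99484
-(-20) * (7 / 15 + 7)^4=629407744 / 10125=62163.73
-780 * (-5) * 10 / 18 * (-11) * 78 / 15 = -123933.33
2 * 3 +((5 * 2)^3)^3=1000000006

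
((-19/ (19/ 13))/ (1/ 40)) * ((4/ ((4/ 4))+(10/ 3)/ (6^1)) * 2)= -42640/ 9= -4737.78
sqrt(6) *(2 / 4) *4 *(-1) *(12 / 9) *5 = -40 *sqrt(6) / 3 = -32.66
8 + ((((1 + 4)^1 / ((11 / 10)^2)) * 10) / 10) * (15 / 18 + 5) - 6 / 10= 57181 / 1815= 31.50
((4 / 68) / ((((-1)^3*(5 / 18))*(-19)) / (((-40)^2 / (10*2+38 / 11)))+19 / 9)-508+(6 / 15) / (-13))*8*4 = -1245393971008 / 76610755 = -16256.12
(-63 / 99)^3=-343 / 1331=-0.26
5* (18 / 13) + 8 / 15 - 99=-17851 / 195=-91.54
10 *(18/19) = 180/19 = 9.47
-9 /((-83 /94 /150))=126900 /83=1528.92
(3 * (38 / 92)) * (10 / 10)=57 / 46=1.24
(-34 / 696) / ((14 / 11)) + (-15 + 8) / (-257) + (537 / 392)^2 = 6409349951 / 3435773376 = 1.87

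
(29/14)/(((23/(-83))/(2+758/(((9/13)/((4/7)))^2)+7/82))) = -406177694861/104797476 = -3875.83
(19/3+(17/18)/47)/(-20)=-1075/3384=-0.32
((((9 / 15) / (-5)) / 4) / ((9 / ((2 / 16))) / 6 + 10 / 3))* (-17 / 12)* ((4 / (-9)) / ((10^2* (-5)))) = 17 / 6900000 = 0.00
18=18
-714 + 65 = -649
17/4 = 4.25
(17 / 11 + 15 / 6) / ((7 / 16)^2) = 11392 / 539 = 21.14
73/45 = 1.62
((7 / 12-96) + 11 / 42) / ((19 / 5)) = -39965 / 1596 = -25.04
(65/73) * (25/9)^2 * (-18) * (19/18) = -771875/5913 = -130.54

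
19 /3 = 6.33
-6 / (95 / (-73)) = 438 / 95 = 4.61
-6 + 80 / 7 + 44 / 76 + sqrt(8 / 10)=6.90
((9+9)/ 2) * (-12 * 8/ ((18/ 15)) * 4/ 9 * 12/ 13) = -295.38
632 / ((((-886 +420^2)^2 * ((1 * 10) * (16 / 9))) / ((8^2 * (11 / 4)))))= 7821 / 38506455245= 0.00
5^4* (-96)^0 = 625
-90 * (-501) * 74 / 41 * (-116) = -387052560 / 41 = -9440306.34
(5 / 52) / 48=5 / 2496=0.00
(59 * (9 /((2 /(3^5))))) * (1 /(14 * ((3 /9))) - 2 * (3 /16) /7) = 10368.72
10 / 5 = 2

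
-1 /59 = -0.02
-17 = -17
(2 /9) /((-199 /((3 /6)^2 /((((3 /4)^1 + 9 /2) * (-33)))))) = 2 /1241163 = 0.00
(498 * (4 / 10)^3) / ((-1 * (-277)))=3984 / 34625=0.12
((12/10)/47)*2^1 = 12/235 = 0.05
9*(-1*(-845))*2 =15210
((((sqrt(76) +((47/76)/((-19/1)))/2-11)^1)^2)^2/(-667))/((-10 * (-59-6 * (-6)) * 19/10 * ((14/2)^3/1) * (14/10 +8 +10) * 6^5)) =-26380044608934136805/5245877353037120412328525824 +180710470075 * sqrt(19)/156697681735240095744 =-0.00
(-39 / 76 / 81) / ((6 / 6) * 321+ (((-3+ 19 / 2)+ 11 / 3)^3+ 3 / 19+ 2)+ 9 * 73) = -0.00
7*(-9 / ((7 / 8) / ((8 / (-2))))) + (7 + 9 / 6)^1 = 593 / 2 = 296.50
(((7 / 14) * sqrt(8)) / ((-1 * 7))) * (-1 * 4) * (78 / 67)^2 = 24336 * sqrt(2) / 31423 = 1.10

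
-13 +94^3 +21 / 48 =13289143 / 16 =830571.44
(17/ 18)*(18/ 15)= 17/ 15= 1.13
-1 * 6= -6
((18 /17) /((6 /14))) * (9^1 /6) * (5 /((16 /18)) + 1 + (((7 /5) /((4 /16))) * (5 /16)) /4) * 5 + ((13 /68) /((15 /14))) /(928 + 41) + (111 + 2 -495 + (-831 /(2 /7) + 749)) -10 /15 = -9533132707 /3953520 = -2411.30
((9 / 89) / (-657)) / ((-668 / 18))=9 / 2169998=0.00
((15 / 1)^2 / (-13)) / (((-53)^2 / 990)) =-222750 / 36517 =-6.10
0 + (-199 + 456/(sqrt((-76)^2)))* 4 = -772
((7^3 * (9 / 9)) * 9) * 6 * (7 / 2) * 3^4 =5250987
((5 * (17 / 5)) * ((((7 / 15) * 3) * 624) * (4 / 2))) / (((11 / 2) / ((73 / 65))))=1667904 / 275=6065.11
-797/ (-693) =797/ 693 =1.15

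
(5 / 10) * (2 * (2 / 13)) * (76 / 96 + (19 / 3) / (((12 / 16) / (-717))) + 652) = -43215 / 52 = -831.06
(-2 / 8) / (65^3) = -1 / 1098500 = -0.00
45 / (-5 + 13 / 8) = -40 / 3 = -13.33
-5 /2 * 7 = -35 /2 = -17.50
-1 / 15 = -0.07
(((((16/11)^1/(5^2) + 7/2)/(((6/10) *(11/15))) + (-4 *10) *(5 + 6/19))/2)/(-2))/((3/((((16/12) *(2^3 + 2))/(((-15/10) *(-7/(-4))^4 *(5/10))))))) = -1605114880/49679091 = -32.31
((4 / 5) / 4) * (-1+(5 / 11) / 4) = -39 / 220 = -0.18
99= 99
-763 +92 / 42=-15977 / 21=-760.81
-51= -51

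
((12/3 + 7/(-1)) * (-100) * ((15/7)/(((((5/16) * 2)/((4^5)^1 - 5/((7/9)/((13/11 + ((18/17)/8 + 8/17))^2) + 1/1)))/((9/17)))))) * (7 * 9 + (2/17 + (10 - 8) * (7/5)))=1478098403687187360/40372106719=36611872.00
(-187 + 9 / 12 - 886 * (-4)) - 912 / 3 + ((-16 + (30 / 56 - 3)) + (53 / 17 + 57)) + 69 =3164.40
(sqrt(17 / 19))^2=17 / 19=0.89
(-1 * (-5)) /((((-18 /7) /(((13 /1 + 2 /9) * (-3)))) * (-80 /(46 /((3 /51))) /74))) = -12051011 /216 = -55791.72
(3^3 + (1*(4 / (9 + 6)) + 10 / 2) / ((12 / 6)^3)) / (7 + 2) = 3319 / 1080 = 3.07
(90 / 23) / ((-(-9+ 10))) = -90 / 23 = -3.91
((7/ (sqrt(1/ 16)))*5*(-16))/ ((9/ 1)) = -2240/ 9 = -248.89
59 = 59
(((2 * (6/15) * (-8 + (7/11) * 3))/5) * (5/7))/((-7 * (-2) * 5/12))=-1608/13475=-0.12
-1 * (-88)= 88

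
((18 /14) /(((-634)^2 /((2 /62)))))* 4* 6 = 54 /21806113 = 0.00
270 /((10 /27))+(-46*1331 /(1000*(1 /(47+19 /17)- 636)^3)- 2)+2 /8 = 51196752961132063411191 /70397735227743195500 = 727.25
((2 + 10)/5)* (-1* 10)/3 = -8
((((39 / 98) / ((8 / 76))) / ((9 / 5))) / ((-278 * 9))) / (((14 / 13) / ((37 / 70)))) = -118807 / 288350496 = -0.00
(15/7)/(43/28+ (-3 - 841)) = -20/7863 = -0.00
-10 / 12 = -5 / 6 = -0.83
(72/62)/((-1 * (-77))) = 36/2387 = 0.02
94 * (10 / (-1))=-940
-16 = -16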